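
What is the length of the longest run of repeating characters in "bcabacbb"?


Input: "bcabacbb"
Scanning for longest run:
  Position 1 ('c'): new char, reset run to 1
  Position 2 ('a'): new char, reset run to 1
  Position 3 ('b'): new char, reset run to 1
  Position 4 ('a'): new char, reset run to 1
  Position 5 ('c'): new char, reset run to 1
  Position 6 ('b'): new char, reset run to 1
  Position 7 ('b'): continues run of 'b', length=2
Longest run: 'b' with length 2

2


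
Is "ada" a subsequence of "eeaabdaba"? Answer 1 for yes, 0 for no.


Check if "ada" is a subsequence of "eeaabdaba"
Greedy scan:
  Position 0 ('e'): no match needed
  Position 1 ('e'): no match needed
  Position 2 ('a'): matches sub[0] = 'a'
  Position 3 ('a'): no match needed
  Position 4 ('b'): no match needed
  Position 5 ('d'): matches sub[1] = 'd'
  Position 6 ('a'): matches sub[2] = 'a'
  Position 7 ('b'): no match needed
  Position 8 ('a'): no match needed
All 3 characters matched => is a subsequence

1


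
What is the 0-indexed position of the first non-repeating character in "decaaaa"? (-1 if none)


Input: decaaaa
Character frequencies:
  'a': 4
  'c': 1
  'd': 1
  'e': 1
Scanning left to right for freq == 1:
  Position 0 ('d'): unique! => answer = 0

0


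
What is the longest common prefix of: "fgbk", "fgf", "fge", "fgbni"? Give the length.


Words: fgbk, fgf, fge, fgbni
  Position 0: all 'f' => match
  Position 1: all 'g' => match
  Position 2: ('b', 'f', 'e', 'b') => mismatch, stop
LCP = "fg" (length 2)

2


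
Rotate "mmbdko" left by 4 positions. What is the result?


Input: "mmbdko", rotate left by 4
First 4 characters: "mmbd"
Remaining characters: "ko"
Concatenate remaining + first: "ko" + "mmbd" = "kommbd"

kommbd


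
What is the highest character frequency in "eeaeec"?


Input: eeaeec
Character counts:
  'a': 1
  'c': 1
  'e': 4
Maximum frequency: 4

4


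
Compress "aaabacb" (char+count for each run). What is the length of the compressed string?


Input: aaabacb
Runs:
  'a' x 3 => "a3"
  'b' x 1 => "b1"
  'a' x 1 => "a1"
  'c' x 1 => "c1"
  'b' x 1 => "b1"
Compressed: "a3b1a1c1b1"
Compressed length: 10

10


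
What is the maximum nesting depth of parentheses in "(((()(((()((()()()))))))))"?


Input: "(((()(((()((()()()))))))))"
Tracking depth:
  Position 0 '(': depth becomes 1
  Position 1 '(': depth becomes 2
  Position 2 '(': depth becomes 3
  Position 3 '(': depth becomes 4
  Position 4 ')': depth becomes 3
  Position 5 '(': depth becomes 4
  Position 6 '(': depth becomes 5
  Position 7 '(': depth becomes 6
  Position 8 '(': depth becomes 7
  Position 9 ')': depth becomes 6
  Position 10 '(': depth becomes 7
  Position 11 '(': depth becomes 8
  Position 12 '(': depth becomes 9
  Position 13 ')': depth becomes 8
  Position 14 '(': depth becomes 9
  Position 15 ')': depth becomes 8
  Position 16 '(': depth becomes 9
  Position 17 ')': depth becomes 8
  Position 18 ')': depth becomes 7
  Position 19 ')': depth becomes 6
  Position 20 ')': depth becomes 5
  Position 21 ')': depth becomes 4
  Position 22 ')': depth becomes 3
  Position 23 ')': depth becomes 2
  Position 24 ')': depth becomes 1
  Position 25 ')': depth becomes 0
Maximum depth reached: 9

9


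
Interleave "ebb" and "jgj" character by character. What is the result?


Interleaving "ebb" and "jgj":
  Position 0: 'e' from first, 'j' from second => "ej"
  Position 1: 'b' from first, 'g' from second => "bg"
  Position 2: 'b' from first, 'j' from second => "bj"
Result: ejbgbj

ejbgbj


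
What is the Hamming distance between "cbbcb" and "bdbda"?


Comparing "cbbcb" and "bdbda" position by position:
  Position 0: 'c' vs 'b' => differ
  Position 1: 'b' vs 'd' => differ
  Position 2: 'b' vs 'b' => same
  Position 3: 'c' vs 'd' => differ
  Position 4: 'b' vs 'a' => differ
Total differences (Hamming distance): 4

4


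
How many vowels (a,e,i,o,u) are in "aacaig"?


Input: aacaig
Checking each character:
  'a' at position 0: vowel (running total: 1)
  'a' at position 1: vowel (running total: 2)
  'c' at position 2: consonant
  'a' at position 3: vowel (running total: 3)
  'i' at position 4: vowel (running total: 4)
  'g' at position 5: consonant
Total vowels: 4

4


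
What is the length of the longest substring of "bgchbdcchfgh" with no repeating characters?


Input: "bgchbdcchfgh"
Sliding window (track last position of each char):
  Position 0 ('b'): window [0,0] length 1 -- new best
  Position 1 ('g'): window [0,1] length 2 -- new best
  Position 2 ('c'): window [0,2] length 3 -- new best
  Position 3 ('h'): window [0,3] length 4 -- new best
  Position 4 ('b'): repeat (last at 0), move window start to 1
  Position 4 ('b'): window [1,4] length 4
  Position 5 ('d'): window [1,5] length 5 -- new best
  Position 6 ('c'): repeat (last at 2), move window start to 3
  Position 6 ('c'): window [3,6] length 4
  Position 7 ('c'): repeat (last at 6), move window start to 7
  Position 7 ('c'): window [7,7] length 1
  Position 8 ('h'): window [7,8] length 2
  Position 9 ('f'): window [7,9] length 3
  Position 10 ('g'): window [7,10] length 4
  Position 11 ('h'): repeat (last at 8), move window start to 9
  Position 11 ('h'): window [9,11] length 3
Longest substring with no repeats: "gchbd" with length 5

5


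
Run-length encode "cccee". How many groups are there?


Input: cccee
Scanning for consecutive runs:
  Group 1: 'c' x 3 (positions 0-2)
  Group 2: 'e' x 2 (positions 3-4)
Total groups: 2

2


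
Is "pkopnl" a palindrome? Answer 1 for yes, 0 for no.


Input: pkopnl
Reversed: lnpokp
  Compare pos 0 ('p') with pos 5 ('l'): MISMATCH
  Compare pos 1 ('k') with pos 4 ('n'): MISMATCH
  Compare pos 2 ('o') with pos 3 ('p'): MISMATCH
Result: not a palindrome

0


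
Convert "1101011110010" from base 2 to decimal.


Input: "1101011110010" in base 2
Positional expansion:
  Digit '1' (value 1) x 2^12 = 4096
  Digit '1' (value 1) x 2^11 = 2048
  Digit '0' (value 0) x 2^10 = 0
  Digit '1' (value 1) x 2^9 = 512
  Digit '0' (value 0) x 2^8 = 0
  Digit '1' (value 1) x 2^7 = 128
  Digit '1' (value 1) x 2^6 = 64
  Digit '1' (value 1) x 2^5 = 32
  Digit '1' (value 1) x 2^4 = 16
  Digit '0' (value 0) x 2^3 = 0
  Digit '0' (value 0) x 2^2 = 0
  Digit '1' (value 1) x 2^1 = 2
  Digit '0' (value 0) x 2^0 = 0
Sum = 6898

6898


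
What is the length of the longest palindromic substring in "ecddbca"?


Input: "ecddbca"
Checking substrings for palindromes:
  [2:4] "dd" (len 2) => palindrome
Longest palindromic substring: "dd" with length 2

2


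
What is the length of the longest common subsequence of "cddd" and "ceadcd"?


LCS of "cddd" and "ceadcd"
DP table:
           c    e    a    d    c    d
      0    0    0    0    0    0    0
  c   0    1    1    1    1    1    1
  d   0    1    1    1    2    2    2
  d   0    1    1    1    2    2    3
  d   0    1    1    1    2    2    3
LCS length = dp[4][6] = 3

3


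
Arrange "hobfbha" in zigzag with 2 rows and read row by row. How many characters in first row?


Zigzag "hobfbha" into 2 rows:
Placing characters:
  'h' => row 0
  'o' => row 1
  'b' => row 0
  'f' => row 1
  'b' => row 0
  'h' => row 1
  'a' => row 0
Rows:
  Row 0: "hbba"
  Row 1: "ofh"
First row length: 4

4


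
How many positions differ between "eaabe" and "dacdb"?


Comparing "eaabe" and "dacdb" position by position:
  Position 0: 'e' vs 'd' => DIFFER
  Position 1: 'a' vs 'a' => same
  Position 2: 'a' vs 'c' => DIFFER
  Position 3: 'b' vs 'd' => DIFFER
  Position 4: 'e' vs 'b' => DIFFER
Positions that differ: 4

4


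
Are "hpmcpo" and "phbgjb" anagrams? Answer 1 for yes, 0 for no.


Strings: "hpmcpo", "phbgjb"
Sorted first:  chmopp
Sorted second: bbghjp
Differ at position 0: 'c' vs 'b' => not anagrams

0


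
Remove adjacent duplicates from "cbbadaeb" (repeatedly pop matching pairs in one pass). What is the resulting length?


Input: cbbadaeb
Stack-based adjacent duplicate removal:
  Read 'c': push. Stack: c
  Read 'b': push. Stack: cb
  Read 'b': matches stack top 'b' => pop. Stack: c
  Read 'a': push. Stack: ca
  Read 'd': push. Stack: cad
  Read 'a': push. Stack: cada
  Read 'e': push. Stack: cadae
  Read 'b': push. Stack: cadaeb
Final stack: "cadaeb" (length 6)

6


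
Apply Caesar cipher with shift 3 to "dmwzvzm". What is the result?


Caesar cipher: shift "dmwzvzm" by 3
  'd' (pos 3) + 3 = pos 6 = 'g'
  'm' (pos 12) + 3 = pos 15 = 'p'
  'w' (pos 22) + 3 = pos 25 = 'z'
  'z' (pos 25) + 3 = pos 2 = 'c'
  'v' (pos 21) + 3 = pos 24 = 'y'
  'z' (pos 25) + 3 = pos 2 = 'c'
  'm' (pos 12) + 3 = pos 15 = 'p'
Result: gpzcycp

gpzcycp


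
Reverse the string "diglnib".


Input: diglnib
Reading characters right to left:
  Position 6: 'b'
  Position 5: 'i'
  Position 4: 'n'
  Position 3: 'l'
  Position 2: 'g'
  Position 1: 'i'
  Position 0: 'd'
Reversed: binlgid

binlgid


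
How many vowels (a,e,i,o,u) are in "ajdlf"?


Input: ajdlf
Checking each character:
  'a' at position 0: vowel (running total: 1)
  'j' at position 1: consonant
  'd' at position 2: consonant
  'l' at position 3: consonant
  'f' at position 4: consonant
Total vowels: 1

1


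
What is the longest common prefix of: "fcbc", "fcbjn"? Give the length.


Words: fcbc, fcbjn
  Position 0: all 'f' => match
  Position 1: all 'c' => match
  Position 2: all 'b' => match
  Position 3: ('c', 'j') => mismatch, stop
LCP = "fcb" (length 3)

3


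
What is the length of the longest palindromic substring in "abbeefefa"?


Input: "abbeefefa"
Checking substrings for palindromes:
  [4:7] "efe" (len 3) => palindrome
  [5:8] "fef" (len 3) => palindrome
  [1:3] "bb" (len 2) => palindrome
  [3:5] "ee" (len 2) => palindrome
Longest palindromic substring: "efe" with length 3

3


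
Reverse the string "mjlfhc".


Input: mjlfhc
Reading characters right to left:
  Position 5: 'c'
  Position 4: 'h'
  Position 3: 'f'
  Position 2: 'l'
  Position 1: 'j'
  Position 0: 'm'
Reversed: chfljm

chfljm


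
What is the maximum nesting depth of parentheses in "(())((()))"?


Input: "(())((()))"
Tracking depth:
  Position 0 '(': depth becomes 1
  Position 1 '(': depth becomes 2
  Position 2 ')': depth becomes 1
  Position 3 ')': depth becomes 0
  Position 4 '(': depth becomes 1
  Position 5 '(': depth becomes 2
  Position 6 '(': depth becomes 3
  Position 7 ')': depth becomes 2
  Position 8 ')': depth becomes 1
  Position 9 ')': depth becomes 0
Maximum depth reached: 3

3


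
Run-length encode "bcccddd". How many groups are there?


Input: bcccddd
Scanning for consecutive runs:
  Group 1: 'b' x 1 (positions 0-0)
  Group 2: 'c' x 3 (positions 1-3)
  Group 3: 'd' x 3 (positions 4-6)
Total groups: 3

3


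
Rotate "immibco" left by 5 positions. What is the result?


Input: "immibco", rotate left by 5
First 5 characters: "immib"
Remaining characters: "co"
Concatenate remaining + first: "co" + "immib" = "coimmib"

coimmib


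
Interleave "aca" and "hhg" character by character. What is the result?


Interleaving "aca" and "hhg":
  Position 0: 'a' from first, 'h' from second => "ah"
  Position 1: 'c' from first, 'h' from second => "ch"
  Position 2: 'a' from first, 'g' from second => "ag"
Result: ahchag

ahchag


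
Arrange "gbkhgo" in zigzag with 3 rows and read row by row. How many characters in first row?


Zigzag "gbkhgo" into 3 rows:
Placing characters:
  'g' => row 0
  'b' => row 1
  'k' => row 2
  'h' => row 1
  'g' => row 0
  'o' => row 1
Rows:
  Row 0: "gg"
  Row 1: "bho"
  Row 2: "k"
First row length: 2

2


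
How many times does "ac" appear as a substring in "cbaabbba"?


Searching for "ac" in "cbaabbba"
Scanning each position:
  Position 0: "cb" => no
  Position 1: "ba" => no
  Position 2: "aa" => no
  Position 3: "ab" => no
  Position 4: "bb" => no
  Position 5: "bb" => no
  Position 6: "ba" => no
Total occurrences: 0

0


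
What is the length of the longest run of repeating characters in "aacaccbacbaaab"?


Input: "aacaccbacbaaab"
Scanning for longest run:
  Position 1 ('a'): continues run of 'a', length=2
  Position 2 ('c'): new char, reset run to 1
  Position 3 ('a'): new char, reset run to 1
  Position 4 ('c'): new char, reset run to 1
  Position 5 ('c'): continues run of 'c', length=2
  Position 6 ('b'): new char, reset run to 1
  Position 7 ('a'): new char, reset run to 1
  Position 8 ('c'): new char, reset run to 1
  Position 9 ('b'): new char, reset run to 1
  Position 10 ('a'): new char, reset run to 1
  Position 11 ('a'): continues run of 'a', length=2
  Position 12 ('a'): continues run of 'a', length=3
  Position 13 ('b'): new char, reset run to 1
Longest run: 'a' with length 3

3


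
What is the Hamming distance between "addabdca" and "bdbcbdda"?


Comparing "addabdca" and "bdbcbdda" position by position:
  Position 0: 'a' vs 'b' => differ
  Position 1: 'd' vs 'd' => same
  Position 2: 'd' vs 'b' => differ
  Position 3: 'a' vs 'c' => differ
  Position 4: 'b' vs 'b' => same
  Position 5: 'd' vs 'd' => same
  Position 6: 'c' vs 'd' => differ
  Position 7: 'a' vs 'a' => same
Total differences (Hamming distance): 4

4


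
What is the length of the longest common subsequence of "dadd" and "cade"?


LCS of "dadd" and "cade"
DP table:
           c    a    d    e
      0    0    0    0    0
  d   0    0    0    1    1
  a   0    0    1    1    1
  d   0    0    1    2    2
  d   0    0    1    2    2
LCS length = dp[4][4] = 2

2


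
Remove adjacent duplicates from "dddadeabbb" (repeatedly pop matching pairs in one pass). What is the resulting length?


Input: dddadeabbb
Stack-based adjacent duplicate removal:
  Read 'd': push. Stack: d
  Read 'd': matches stack top 'd' => pop. Stack: (empty)
  Read 'd': push. Stack: d
  Read 'a': push. Stack: da
  Read 'd': push. Stack: dad
  Read 'e': push. Stack: dade
  Read 'a': push. Stack: dadea
  Read 'b': push. Stack: dadeab
  Read 'b': matches stack top 'b' => pop. Stack: dadea
  Read 'b': push. Stack: dadeab
Final stack: "dadeab" (length 6)

6


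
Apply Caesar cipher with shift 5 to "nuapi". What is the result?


Caesar cipher: shift "nuapi" by 5
  'n' (pos 13) + 5 = pos 18 = 's'
  'u' (pos 20) + 5 = pos 25 = 'z'
  'a' (pos 0) + 5 = pos 5 = 'f'
  'p' (pos 15) + 5 = pos 20 = 'u'
  'i' (pos 8) + 5 = pos 13 = 'n'
Result: szfun

szfun


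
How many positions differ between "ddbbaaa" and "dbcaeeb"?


Comparing "ddbbaaa" and "dbcaeeb" position by position:
  Position 0: 'd' vs 'd' => same
  Position 1: 'd' vs 'b' => DIFFER
  Position 2: 'b' vs 'c' => DIFFER
  Position 3: 'b' vs 'a' => DIFFER
  Position 4: 'a' vs 'e' => DIFFER
  Position 5: 'a' vs 'e' => DIFFER
  Position 6: 'a' vs 'b' => DIFFER
Positions that differ: 6

6


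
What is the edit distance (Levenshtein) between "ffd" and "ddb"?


Computing edit distance: "ffd" -> "ddb"
DP table:
           d    d    b
      0    1    2    3
  f   1    1    2    3
  f   2    2    2    3
  d   3    2    2    3
Edit distance = dp[3][3] = 3

3


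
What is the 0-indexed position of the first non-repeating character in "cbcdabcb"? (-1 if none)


Input: cbcdabcb
Character frequencies:
  'a': 1
  'b': 3
  'c': 3
  'd': 1
Scanning left to right for freq == 1:
  Position 0 ('c'): freq=3, skip
  Position 1 ('b'): freq=3, skip
  Position 2 ('c'): freq=3, skip
  Position 3 ('d'): unique! => answer = 3

3


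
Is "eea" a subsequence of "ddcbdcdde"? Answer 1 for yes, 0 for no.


Check if "eea" is a subsequence of "ddcbdcdde"
Greedy scan:
  Position 0 ('d'): no match needed
  Position 1 ('d'): no match needed
  Position 2 ('c'): no match needed
  Position 3 ('b'): no match needed
  Position 4 ('d'): no match needed
  Position 5 ('c'): no match needed
  Position 6 ('d'): no match needed
  Position 7 ('d'): no match needed
  Position 8 ('e'): matches sub[0] = 'e'
Only matched 1/3 characters => not a subsequence

0


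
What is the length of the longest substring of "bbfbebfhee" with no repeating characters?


Input: "bbfbebfhee"
Sliding window (track last position of each char):
  Position 0 ('b'): window [0,0] length 1 -- new best
  Position 1 ('b'): repeat (last at 0), move window start to 1
  Position 1 ('b'): window [1,1] length 1
  Position 2 ('f'): window [1,2] length 2 -- new best
  Position 3 ('b'): repeat (last at 1), move window start to 2
  Position 3 ('b'): window [2,3] length 2
  Position 4 ('e'): window [2,4] length 3 -- new best
  Position 5 ('b'): repeat (last at 3), move window start to 4
  Position 5 ('b'): window [4,5] length 2
  Position 6 ('f'): window [4,6] length 3
  Position 7 ('h'): window [4,7] length 4 -- new best
  Position 8 ('e'): repeat (last at 4), move window start to 5
  Position 8 ('e'): window [5,8] length 4
  Position 9 ('e'): repeat (last at 8), move window start to 9
  Position 9 ('e'): window [9,9] length 1
Longest substring with no repeats: "ebfh" with length 4

4


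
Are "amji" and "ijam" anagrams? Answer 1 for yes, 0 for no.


Strings: "amji", "ijam"
Sorted first:  aijm
Sorted second: aijm
Sorted forms match => anagrams

1


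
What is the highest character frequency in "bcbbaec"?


Input: bcbbaec
Character counts:
  'a': 1
  'b': 3
  'c': 2
  'e': 1
Maximum frequency: 3

3


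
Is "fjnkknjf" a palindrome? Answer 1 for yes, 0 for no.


Input: fjnkknjf
Reversed: fjnkknjf
  Compare pos 0 ('f') with pos 7 ('f'): match
  Compare pos 1 ('j') with pos 6 ('j'): match
  Compare pos 2 ('n') with pos 5 ('n'): match
  Compare pos 3 ('k') with pos 4 ('k'): match
Result: palindrome

1


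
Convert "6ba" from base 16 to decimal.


Input: "6ba" in base 16
Positional expansion:
  Digit '6' (value 6) x 16^2 = 1536
  Digit 'b' (value 11) x 16^1 = 176
  Digit 'a' (value 10) x 16^0 = 10
Sum = 1722

1722


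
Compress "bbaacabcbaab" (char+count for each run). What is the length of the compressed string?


Input: bbaacabcbaab
Runs:
  'b' x 2 => "b2"
  'a' x 2 => "a2"
  'c' x 1 => "c1"
  'a' x 1 => "a1"
  'b' x 1 => "b1"
  'c' x 1 => "c1"
  'b' x 1 => "b1"
  'a' x 2 => "a2"
  'b' x 1 => "b1"
Compressed: "b2a2c1a1b1c1b1a2b1"
Compressed length: 18

18


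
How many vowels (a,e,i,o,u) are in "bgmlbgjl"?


Input: bgmlbgjl
Checking each character:
  'b' at position 0: consonant
  'g' at position 1: consonant
  'm' at position 2: consonant
  'l' at position 3: consonant
  'b' at position 4: consonant
  'g' at position 5: consonant
  'j' at position 6: consonant
  'l' at position 7: consonant
Total vowels: 0

0


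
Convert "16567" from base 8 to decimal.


Input: "16567" in base 8
Positional expansion:
  Digit '1' (value 1) x 8^4 = 4096
  Digit '6' (value 6) x 8^3 = 3072
  Digit '5' (value 5) x 8^2 = 320
  Digit '6' (value 6) x 8^1 = 48
  Digit '7' (value 7) x 8^0 = 7
Sum = 7543

7543


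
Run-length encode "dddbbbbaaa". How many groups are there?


Input: dddbbbbaaa
Scanning for consecutive runs:
  Group 1: 'd' x 3 (positions 0-2)
  Group 2: 'b' x 4 (positions 3-6)
  Group 3: 'a' x 3 (positions 7-9)
Total groups: 3

3


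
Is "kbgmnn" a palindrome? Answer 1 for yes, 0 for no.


Input: kbgmnn
Reversed: nnmgbk
  Compare pos 0 ('k') with pos 5 ('n'): MISMATCH
  Compare pos 1 ('b') with pos 4 ('n'): MISMATCH
  Compare pos 2 ('g') with pos 3 ('m'): MISMATCH
Result: not a palindrome

0


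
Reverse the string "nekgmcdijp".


Input: nekgmcdijp
Reading characters right to left:
  Position 9: 'p'
  Position 8: 'j'
  Position 7: 'i'
  Position 6: 'd'
  Position 5: 'c'
  Position 4: 'm'
  Position 3: 'g'
  Position 2: 'k'
  Position 1: 'e'
  Position 0: 'n'
Reversed: pjidcmgken

pjidcmgken


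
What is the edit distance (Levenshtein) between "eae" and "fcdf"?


Computing edit distance: "eae" -> "fcdf"
DP table:
           f    c    d    f
      0    1    2    3    4
  e   1    1    2    3    4
  a   2    2    2    3    4
  e   3    3    3    3    4
Edit distance = dp[3][4] = 4

4


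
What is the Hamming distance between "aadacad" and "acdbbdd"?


Comparing "aadacad" and "acdbbdd" position by position:
  Position 0: 'a' vs 'a' => same
  Position 1: 'a' vs 'c' => differ
  Position 2: 'd' vs 'd' => same
  Position 3: 'a' vs 'b' => differ
  Position 4: 'c' vs 'b' => differ
  Position 5: 'a' vs 'd' => differ
  Position 6: 'd' vs 'd' => same
Total differences (Hamming distance): 4

4


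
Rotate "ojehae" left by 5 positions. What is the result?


Input: "ojehae", rotate left by 5
First 5 characters: "ojeha"
Remaining characters: "e"
Concatenate remaining + first: "e" + "ojeha" = "eojeha"

eojeha


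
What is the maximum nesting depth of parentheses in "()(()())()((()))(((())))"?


Input: "()(()())()((()))(((())))"
Tracking depth:
  Position 0 '(': depth becomes 1
  Position 1 ')': depth becomes 0
  Position 2 '(': depth becomes 1
  Position 3 '(': depth becomes 2
  Position 4 ')': depth becomes 1
  Position 5 '(': depth becomes 2
  Position 6 ')': depth becomes 1
  Position 7 ')': depth becomes 0
  Position 8 '(': depth becomes 1
  Position 9 ')': depth becomes 0
  Position 10 '(': depth becomes 1
  Position 11 '(': depth becomes 2
  Position 12 '(': depth becomes 3
  Position 13 ')': depth becomes 2
  Position 14 ')': depth becomes 1
  Position 15 ')': depth becomes 0
  Position 16 '(': depth becomes 1
  Position 17 '(': depth becomes 2
  Position 18 '(': depth becomes 3
  Position 19 '(': depth becomes 4
  Position 20 ')': depth becomes 3
  Position 21 ')': depth becomes 2
  Position 22 ')': depth becomes 1
  Position 23 ')': depth becomes 0
Maximum depth reached: 4

4


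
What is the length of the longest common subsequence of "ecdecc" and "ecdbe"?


LCS of "ecdecc" and "ecdbe"
DP table:
           e    c    d    b    e
      0    0    0    0    0    0
  e   0    1    1    1    1    1
  c   0    1    2    2    2    2
  d   0    1    2    3    3    3
  e   0    1    2    3    3    4
  c   0    1    2    3    3    4
  c   0    1    2    3    3    4
LCS length = dp[6][5] = 4

4


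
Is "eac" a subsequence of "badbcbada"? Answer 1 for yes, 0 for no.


Check if "eac" is a subsequence of "badbcbada"
Greedy scan:
  Position 0 ('b'): no match needed
  Position 1 ('a'): no match needed
  Position 2 ('d'): no match needed
  Position 3 ('b'): no match needed
  Position 4 ('c'): no match needed
  Position 5 ('b'): no match needed
  Position 6 ('a'): no match needed
  Position 7 ('d'): no match needed
  Position 8 ('a'): no match needed
Only matched 0/3 characters => not a subsequence

0


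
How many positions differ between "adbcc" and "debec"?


Comparing "adbcc" and "debec" position by position:
  Position 0: 'a' vs 'd' => DIFFER
  Position 1: 'd' vs 'e' => DIFFER
  Position 2: 'b' vs 'b' => same
  Position 3: 'c' vs 'e' => DIFFER
  Position 4: 'c' vs 'c' => same
Positions that differ: 3

3


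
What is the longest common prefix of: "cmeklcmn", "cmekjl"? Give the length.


Words: cmeklcmn, cmekjl
  Position 0: all 'c' => match
  Position 1: all 'm' => match
  Position 2: all 'e' => match
  Position 3: all 'k' => match
  Position 4: ('l', 'j') => mismatch, stop
LCP = "cmek" (length 4)

4


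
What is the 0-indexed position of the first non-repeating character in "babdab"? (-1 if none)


Input: babdab
Character frequencies:
  'a': 2
  'b': 3
  'd': 1
Scanning left to right for freq == 1:
  Position 0 ('b'): freq=3, skip
  Position 1 ('a'): freq=2, skip
  Position 2 ('b'): freq=3, skip
  Position 3 ('d'): unique! => answer = 3

3


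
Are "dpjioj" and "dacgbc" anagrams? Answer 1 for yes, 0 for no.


Strings: "dpjioj", "dacgbc"
Sorted first:  dijjop
Sorted second: abccdg
Differ at position 0: 'd' vs 'a' => not anagrams

0


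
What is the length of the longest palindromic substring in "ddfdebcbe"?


Input: "ddfdebcbe"
Checking substrings for palindromes:
  [4:9] "ebcbe" (len 5) => palindrome
  [1:4] "dfd" (len 3) => palindrome
  [5:8] "bcb" (len 3) => palindrome
  [0:2] "dd" (len 2) => palindrome
Longest palindromic substring: "ebcbe" with length 5

5


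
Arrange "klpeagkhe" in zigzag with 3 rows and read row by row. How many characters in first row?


Zigzag "klpeagkhe" into 3 rows:
Placing characters:
  'k' => row 0
  'l' => row 1
  'p' => row 2
  'e' => row 1
  'a' => row 0
  'g' => row 1
  'k' => row 2
  'h' => row 1
  'e' => row 0
Rows:
  Row 0: "kae"
  Row 1: "legh"
  Row 2: "pk"
First row length: 3

3


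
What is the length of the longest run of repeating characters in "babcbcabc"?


Input: "babcbcabc"
Scanning for longest run:
  Position 1 ('a'): new char, reset run to 1
  Position 2 ('b'): new char, reset run to 1
  Position 3 ('c'): new char, reset run to 1
  Position 4 ('b'): new char, reset run to 1
  Position 5 ('c'): new char, reset run to 1
  Position 6 ('a'): new char, reset run to 1
  Position 7 ('b'): new char, reset run to 1
  Position 8 ('c'): new char, reset run to 1
Longest run: 'b' with length 1

1


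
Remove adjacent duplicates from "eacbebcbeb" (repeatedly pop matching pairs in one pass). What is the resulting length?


Input: eacbebcbeb
Stack-based adjacent duplicate removal:
  Read 'e': push. Stack: e
  Read 'a': push. Stack: ea
  Read 'c': push. Stack: eac
  Read 'b': push. Stack: eacb
  Read 'e': push. Stack: eacbe
  Read 'b': push. Stack: eacbeb
  Read 'c': push. Stack: eacbebc
  Read 'b': push. Stack: eacbebcb
  Read 'e': push. Stack: eacbebcbe
  Read 'b': push. Stack: eacbebcbeb
Final stack: "eacbebcbeb" (length 10)

10


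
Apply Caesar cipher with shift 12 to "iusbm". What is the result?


Caesar cipher: shift "iusbm" by 12
  'i' (pos 8) + 12 = pos 20 = 'u'
  'u' (pos 20) + 12 = pos 6 = 'g'
  's' (pos 18) + 12 = pos 4 = 'e'
  'b' (pos 1) + 12 = pos 13 = 'n'
  'm' (pos 12) + 12 = pos 24 = 'y'
Result: ugeny

ugeny


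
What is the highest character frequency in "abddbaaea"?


Input: abddbaaea
Character counts:
  'a': 4
  'b': 2
  'd': 2
  'e': 1
Maximum frequency: 4

4


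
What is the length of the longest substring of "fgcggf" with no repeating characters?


Input: "fgcggf"
Sliding window (track last position of each char):
  Position 0 ('f'): window [0,0] length 1 -- new best
  Position 1 ('g'): window [0,1] length 2 -- new best
  Position 2 ('c'): window [0,2] length 3 -- new best
  Position 3 ('g'): repeat (last at 1), move window start to 2
  Position 3 ('g'): window [2,3] length 2
  Position 4 ('g'): repeat (last at 3), move window start to 4
  Position 4 ('g'): window [4,4] length 1
  Position 5 ('f'): window [4,5] length 2
Longest substring with no repeats: "fgc" with length 3

3


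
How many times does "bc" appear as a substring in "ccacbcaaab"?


Searching for "bc" in "ccacbcaaab"
Scanning each position:
  Position 0: "cc" => no
  Position 1: "ca" => no
  Position 2: "ac" => no
  Position 3: "cb" => no
  Position 4: "bc" => MATCH
  Position 5: "ca" => no
  Position 6: "aa" => no
  Position 7: "aa" => no
  Position 8: "ab" => no
Total occurrences: 1

1


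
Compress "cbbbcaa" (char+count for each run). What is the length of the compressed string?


Input: cbbbcaa
Runs:
  'c' x 1 => "c1"
  'b' x 3 => "b3"
  'c' x 1 => "c1"
  'a' x 2 => "a2"
Compressed: "c1b3c1a2"
Compressed length: 8

8


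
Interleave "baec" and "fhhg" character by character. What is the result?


Interleaving "baec" and "fhhg":
  Position 0: 'b' from first, 'f' from second => "bf"
  Position 1: 'a' from first, 'h' from second => "ah"
  Position 2: 'e' from first, 'h' from second => "eh"
  Position 3: 'c' from first, 'g' from second => "cg"
Result: bfahehcg

bfahehcg


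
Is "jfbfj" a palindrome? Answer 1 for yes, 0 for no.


Input: jfbfj
Reversed: jfbfj
  Compare pos 0 ('j') with pos 4 ('j'): match
  Compare pos 1 ('f') with pos 3 ('f'): match
Result: palindrome

1


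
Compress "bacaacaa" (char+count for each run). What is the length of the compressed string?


Input: bacaacaa
Runs:
  'b' x 1 => "b1"
  'a' x 1 => "a1"
  'c' x 1 => "c1"
  'a' x 2 => "a2"
  'c' x 1 => "c1"
  'a' x 2 => "a2"
Compressed: "b1a1c1a2c1a2"
Compressed length: 12

12


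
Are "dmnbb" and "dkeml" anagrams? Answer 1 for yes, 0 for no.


Strings: "dmnbb", "dkeml"
Sorted first:  bbdmn
Sorted second: deklm
Differ at position 0: 'b' vs 'd' => not anagrams

0


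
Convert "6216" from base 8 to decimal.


Input: "6216" in base 8
Positional expansion:
  Digit '6' (value 6) x 8^3 = 3072
  Digit '2' (value 2) x 8^2 = 128
  Digit '1' (value 1) x 8^1 = 8
  Digit '6' (value 6) x 8^0 = 6
Sum = 3214

3214


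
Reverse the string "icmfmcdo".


Input: icmfmcdo
Reading characters right to left:
  Position 7: 'o'
  Position 6: 'd'
  Position 5: 'c'
  Position 4: 'm'
  Position 3: 'f'
  Position 2: 'm'
  Position 1: 'c'
  Position 0: 'i'
Reversed: odcmfmci

odcmfmci


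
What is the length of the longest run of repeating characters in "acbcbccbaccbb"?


Input: "acbcbccbaccbb"
Scanning for longest run:
  Position 1 ('c'): new char, reset run to 1
  Position 2 ('b'): new char, reset run to 1
  Position 3 ('c'): new char, reset run to 1
  Position 4 ('b'): new char, reset run to 1
  Position 5 ('c'): new char, reset run to 1
  Position 6 ('c'): continues run of 'c', length=2
  Position 7 ('b'): new char, reset run to 1
  Position 8 ('a'): new char, reset run to 1
  Position 9 ('c'): new char, reset run to 1
  Position 10 ('c'): continues run of 'c', length=2
  Position 11 ('b'): new char, reset run to 1
  Position 12 ('b'): continues run of 'b', length=2
Longest run: 'c' with length 2

2


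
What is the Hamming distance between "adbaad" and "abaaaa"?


Comparing "adbaad" and "abaaaa" position by position:
  Position 0: 'a' vs 'a' => same
  Position 1: 'd' vs 'b' => differ
  Position 2: 'b' vs 'a' => differ
  Position 3: 'a' vs 'a' => same
  Position 4: 'a' vs 'a' => same
  Position 5: 'd' vs 'a' => differ
Total differences (Hamming distance): 3

3


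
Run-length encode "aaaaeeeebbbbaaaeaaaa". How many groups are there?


Input: aaaaeeeebbbbaaaeaaaa
Scanning for consecutive runs:
  Group 1: 'a' x 4 (positions 0-3)
  Group 2: 'e' x 4 (positions 4-7)
  Group 3: 'b' x 4 (positions 8-11)
  Group 4: 'a' x 3 (positions 12-14)
  Group 5: 'e' x 1 (positions 15-15)
  Group 6: 'a' x 4 (positions 16-19)
Total groups: 6

6


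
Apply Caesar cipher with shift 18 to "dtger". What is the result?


Caesar cipher: shift "dtger" by 18
  'd' (pos 3) + 18 = pos 21 = 'v'
  't' (pos 19) + 18 = pos 11 = 'l'
  'g' (pos 6) + 18 = pos 24 = 'y'
  'e' (pos 4) + 18 = pos 22 = 'w'
  'r' (pos 17) + 18 = pos 9 = 'j'
Result: vlywj

vlywj


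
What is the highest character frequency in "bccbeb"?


Input: bccbeb
Character counts:
  'b': 3
  'c': 2
  'e': 1
Maximum frequency: 3

3


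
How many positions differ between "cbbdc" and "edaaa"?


Comparing "cbbdc" and "edaaa" position by position:
  Position 0: 'c' vs 'e' => DIFFER
  Position 1: 'b' vs 'd' => DIFFER
  Position 2: 'b' vs 'a' => DIFFER
  Position 3: 'd' vs 'a' => DIFFER
  Position 4: 'c' vs 'a' => DIFFER
Positions that differ: 5

5


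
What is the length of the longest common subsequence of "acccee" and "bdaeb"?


LCS of "acccee" and "bdaeb"
DP table:
           b    d    a    e    b
      0    0    0    0    0    0
  a   0    0    0    1    1    1
  c   0    0    0    1    1    1
  c   0    0    0    1    1    1
  c   0    0    0    1    1    1
  e   0    0    0    1    2    2
  e   0    0    0    1    2    2
LCS length = dp[6][5] = 2

2


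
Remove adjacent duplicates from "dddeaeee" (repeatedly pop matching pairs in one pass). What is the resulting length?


Input: dddeaeee
Stack-based adjacent duplicate removal:
  Read 'd': push. Stack: d
  Read 'd': matches stack top 'd' => pop. Stack: (empty)
  Read 'd': push. Stack: d
  Read 'e': push. Stack: de
  Read 'a': push. Stack: dea
  Read 'e': push. Stack: deae
  Read 'e': matches stack top 'e' => pop. Stack: dea
  Read 'e': push. Stack: deae
Final stack: "deae" (length 4)

4


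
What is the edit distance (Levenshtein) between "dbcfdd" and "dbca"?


Computing edit distance: "dbcfdd" -> "dbca"
DP table:
           d    b    c    a
      0    1    2    3    4
  d   1    0    1    2    3
  b   2    1    0    1    2
  c   3    2    1    0    1
  f   4    3    2    1    1
  d   5    4    3    2    2
  d   6    5    4    3    3
Edit distance = dp[6][4] = 3

3


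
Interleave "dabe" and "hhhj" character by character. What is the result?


Interleaving "dabe" and "hhhj":
  Position 0: 'd' from first, 'h' from second => "dh"
  Position 1: 'a' from first, 'h' from second => "ah"
  Position 2: 'b' from first, 'h' from second => "bh"
  Position 3: 'e' from first, 'j' from second => "ej"
Result: dhahbhej

dhahbhej


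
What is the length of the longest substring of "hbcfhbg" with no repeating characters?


Input: "hbcfhbg"
Sliding window (track last position of each char):
  Position 0 ('h'): window [0,0] length 1 -- new best
  Position 1 ('b'): window [0,1] length 2 -- new best
  Position 2 ('c'): window [0,2] length 3 -- new best
  Position 3 ('f'): window [0,3] length 4 -- new best
  Position 4 ('h'): repeat (last at 0), move window start to 1
  Position 4 ('h'): window [1,4] length 4
  Position 5 ('b'): repeat (last at 1), move window start to 2
  Position 5 ('b'): window [2,5] length 4
  Position 6 ('g'): window [2,6] length 5 -- new best
Longest substring with no repeats: "cfhbg" with length 5

5


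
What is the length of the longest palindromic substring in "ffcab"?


Input: "ffcab"
Checking substrings for palindromes:
  [0:2] "ff" (len 2) => palindrome
Longest palindromic substring: "ff" with length 2

2


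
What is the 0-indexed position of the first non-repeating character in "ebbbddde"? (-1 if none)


Input: ebbbddde
Character frequencies:
  'b': 3
  'd': 3
  'e': 2
Scanning left to right for freq == 1:
  Position 0 ('e'): freq=2, skip
  Position 1 ('b'): freq=3, skip
  Position 2 ('b'): freq=3, skip
  Position 3 ('b'): freq=3, skip
  Position 4 ('d'): freq=3, skip
  Position 5 ('d'): freq=3, skip
  Position 6 ('d'): freq=3, skip
  Position 7 ('e'): freq=2, skip
  No unique character found => answer = -1

-1


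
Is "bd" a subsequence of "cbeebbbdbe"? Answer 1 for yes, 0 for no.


Check if "bd" is a subsequence of "cbeebbbdbe"
Greedy scan:
  Position 0 ('c'): no match needed
  Position 1 ('b'): matches sub[0] = 'b'
  Position 2 ('e'): no match needed
  Position 3 ('e'): no match needed
  Position 4 ('b'): no match needed
  Position 5 ('b'): no match needed
  Position 6 ('b'): no match needed
  Position 7 ('d'): matches sub[1] = 'd'
  Position 8 ('b'): no match needed
  Position 9 ('e'): no match needed
All 2 characters matched => is a subsequence

1


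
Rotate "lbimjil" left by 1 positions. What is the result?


Input: "lbimjil", rotate left by 1
First 1 characters: "l"
Remaining characters: "bimjil"
Concatenate remaining + first: "bimjil" + "l" = "bimjill"

bimjill


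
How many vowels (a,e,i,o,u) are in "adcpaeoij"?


Input: adcpaeoij
Checking each character:
  'a' at position 0: vowel (running total: 1)
  'd' at position 1: consonant
  'c' at position 2: consonant
  'p' at position 3: consonant
  'a' at position 4: vowel (running total: 2)
  'e' at position 5: vowel (running total: 3)
  'o' at position 6: vowel (running total: 4)
  'i' at position 7: vowel (running total: 5)
  'j' at position 8: consonant
Total vowels: 5

5


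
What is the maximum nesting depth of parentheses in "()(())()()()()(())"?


Input: "()(())()()()()(())"
Tracking depth:
  Position 0 '(': depth becomes 1
  Position 1 ')': depth becomes 0
  Position 2 '(': depth becomes 1
  Position 3 '(': depth becomes 2
  Position 4 ')': depth becomes 1
  Position 5 ')': depth becomes 0
  Position 6 '(': depth becomes 1
  Position 7 ')': depth becomes 0
  Position 8 '(': depth becomes 1
  Position 9 ')': depth becomes 0
  Position 10 '(': depth becomes 1
  Position 11 ')': depth becomes 0
  Position 12 '(': depth becomes 1
  Position 13 ')': depth becomes 0
  Position 14 '(': depth becomes 1
  Position 15 '(': depth becomes 2
  Position 16 ')': depth becomes 1
  Position 17 ')': depth becomes 0
Maximum depth reached: 2

2


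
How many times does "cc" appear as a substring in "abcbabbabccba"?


Searching for "cc" in "abcbabbabccba"
Scanning each position:
  Position 0: "ab" => no
  Position 1: "bc" => no
  Position 2: "cb" => no
  Position 3: "ba" => no
  Position 4: "ab" => no
  Position 5: "bb" => no
  Position 6: "ba" => no
  Position 7: "ab" => no
  Position 8: "bc" => no
  Position 9: "cc" => MATCH
  Position 10: "cb" => no
  Position 11: "ba" => no
Total occurrences: 1

1


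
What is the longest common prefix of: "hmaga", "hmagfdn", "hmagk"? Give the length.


Words: hmaga, hmagfdn, hmagk
  Position 0: all 'h' => match
  Position 1: all 'm' => match
  Position 2: all 'a' => match
  Position 3: all 'g' => match
  Position 4: ('a', 'f', 'k') => mismatch, stop
LCP = "hmag" (length 4)

4


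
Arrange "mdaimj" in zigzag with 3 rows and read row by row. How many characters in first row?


Zigzag "mdaimj" into 3 rows:
Placing characters:
  'm' => row 0
  'd' => row 1
  'a' => row 2
  'i' => row 1
  'm' => row 0
  'j' => row 1
Rows:
  Row 0: "mm"
  Row 1: "dij"
  Row 2: "a"
First row length: 2

2


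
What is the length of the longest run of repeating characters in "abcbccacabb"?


Input: "abcbccacabb"
Scanning for longest run:
  Position 1 ('b'): new char, reset run to 1
  Position 2 ('c'): new char, reset run to 1
  Position 3 ('b'): new char, reset run to 1
  Position 4 ('c'): new char, reset run to 1
  Position 5 ('c'): continues run of 'c', length=2
  Position 6 ('a'): new char, reset run to 1
  Position 7 ('c'): new char, reset run to 1
  Position 8 ('a'): new char, reset run to 1
  Position 9 ('b'): new char, reset run to 1
  Position 10 ('b'): continues run of 'b', length=2
Longest run: 'c' with length 2

2


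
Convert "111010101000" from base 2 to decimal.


Input: "111010101000" in base 2
Positional expansion:
  Digit '1' (value 1) x 2^11 = 2048
  Digit '1' (value 1) x 2^10 = 1024
  Digit '1' (value 1) x 2^9 = 512
  Digit '0' (value 0) x 2^8 = 0
  Digit '1' (value 1) x 2^7 = 128
  Digit '0' (value 0) x 2^6 = 0
  Digit '1' (value 1) x 2^5 = 32
  Digit '0' (value 0) x 2^4 = 0
  Digit '1' (value 1) x 2^3 = 8
  Digit '0' (value 0) x 2^2 = 0
  Digit '0' (value 0) x 2^1 = 0
  Digit '0' (value 0) x 2^0 = 0
Sum = 3752

3752


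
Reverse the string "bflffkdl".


Input: bflffkdl
Reading characters right to left:
  Position 7: 'l'
  Position 6: 'd'
  Position 5: 'k'
  Position 4: 'f'
  Position 3: 'f'
  Position 2: 'l'
  Position 1: 'f'
  Position 0: 'b'
Reversed: ldkfflfb

ldkfflfb


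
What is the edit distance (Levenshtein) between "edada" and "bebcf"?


Computing edit distance: "edada" -> "bebcf"
DP table:
           b    e    b    c    f
      0    1    2    3    4    5
  e   1    1    1    2    3    4
  d   2    2    2    2    3    4
  a   3    3    3    3    3    4
  d   4    4    4    4    4    4
  a   5    5    5    5    5    5
Edit distance = dp[5][5] = 5

5


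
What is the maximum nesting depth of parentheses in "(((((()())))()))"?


Input: "(((((()())))()))"
Tracking depth:
  Position 0 '(': depth becomes 1
  Position 1 '(': depth becomes 2
  Position 2 '(': depth becomes 3
  Position 3 '(': depth becomes 4
  Position 4 '(': depth becomes 5
  Position 5 '(': depth becomes 6
  Position 6 ')': depth becomes 5
  Position 7 '(': depth becomes 6
  Position 8 ')': depth becomes 5
  Position 9 ')': depth becomes 4
  Position 10 ')': depth becomes 3
  Position 11 ')': depth becomes 2
  Position 12 '(': depth becomes 3
  Position 13 ')': depth becomes 2
  Position 14 ')': depth becomes 1
  Position 15 ')': depth becomes 0
Maximum depth reached: 6

6


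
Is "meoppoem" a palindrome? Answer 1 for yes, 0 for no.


Input: meoppoem
Reversed: meoppoem
  Compare pos 0 ('m') with pos 7 ('m'): match
  Compare pos 1 ('e') with pos 6 ('e'): match
  Compare pos 2 ('o') with pos 5 ('o'): match
  Compare pos 3 ('p') with pos 4 ('p'): match
Result: palindrome

1


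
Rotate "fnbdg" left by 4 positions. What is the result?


Input: "fnbdg", rotate left by 4
First 4 characters: "fnbd"
Remaining characters: "g"
Concatenate remaining + first: "g" + "fnbd" = "gfnbd"

gfnbd
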